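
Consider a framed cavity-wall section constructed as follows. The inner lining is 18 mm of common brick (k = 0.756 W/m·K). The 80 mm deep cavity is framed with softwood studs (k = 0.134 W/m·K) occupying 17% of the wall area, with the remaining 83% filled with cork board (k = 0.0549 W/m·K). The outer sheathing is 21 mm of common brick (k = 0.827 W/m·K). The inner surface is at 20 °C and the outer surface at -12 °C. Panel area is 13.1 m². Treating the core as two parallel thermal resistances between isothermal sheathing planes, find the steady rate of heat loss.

Q ≈ 344 W

Sheathing layers in series; stud and cavity paths in parallel between them.
R_inner = 0.018/(0.756×13.1) = 0.001818 K/W
R_stud  = 0.08/(0.134×0.17×13.1) = 0.2681 K/W
R_cav   = 0.08/(0.0549×0.83×13.1) = 0.134 K/W
1/R_core = 1/R_stud + 1/R_cav → R_core = 0.08935 K/W
R_outer = 0.021/(0.827×13.1) = 0.001938 K/W
R_total = 0.09311 K/W
Q = ΔT/R_total = 32/0.09311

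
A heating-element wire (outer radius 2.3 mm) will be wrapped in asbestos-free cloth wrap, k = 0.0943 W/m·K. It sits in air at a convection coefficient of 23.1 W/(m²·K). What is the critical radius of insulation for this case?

r_cr ≈ 4.08 mm

For a cylinder r_cr = k/h = 0.0943/23.1
r_cr = 4.08 mm; since the bare radius (2.3 mm) is below r_cr, adding a thin layer of insulation will *increase* heat loss.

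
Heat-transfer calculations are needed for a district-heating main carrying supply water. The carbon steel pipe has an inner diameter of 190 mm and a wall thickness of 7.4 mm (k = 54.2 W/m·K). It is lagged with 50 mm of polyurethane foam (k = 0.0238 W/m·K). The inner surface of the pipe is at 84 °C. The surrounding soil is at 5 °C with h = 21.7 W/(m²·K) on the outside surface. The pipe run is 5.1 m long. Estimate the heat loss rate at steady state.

Q ≈ 149 W

Per-layer cylindrical resistances, series-summed:
R_carbon steel pipe wall = ln(102.4/95)/(2π×54.2×5.1) = 4.319×10^-5 K/W
R_polyurethane foam = ln(152.4/102.4)/(2π×0.0238×5.1) = 0.5214 K/W
R_outer film = 1/(h_o·2πr_oL) = 1/(21.7×2π×0.1524×5.1) = 0.009436 K/W
R_total = 0.5308 K/W
Q = ΔT/R_total = 79/0.5308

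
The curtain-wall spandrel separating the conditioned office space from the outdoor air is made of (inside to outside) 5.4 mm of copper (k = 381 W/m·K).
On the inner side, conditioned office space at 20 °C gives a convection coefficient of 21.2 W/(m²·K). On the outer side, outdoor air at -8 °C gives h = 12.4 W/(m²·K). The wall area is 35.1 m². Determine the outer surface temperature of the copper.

Using the resistance-network approach (series):
R_inner film = 1/(h_i·A) = 1/(21.2×35.1) = 0.001344 K/W
R_copper = L/(kA) = 0.0054/(381×35.1) = 4.038×10^-7 K/W
R_outer film = 1/(h_o·A) = 1/(12.4×35.1) = 0.002298 K/W
R_total = 0.003642 K/W;  Q = ΔT/R_total = 28/0.003642 = 7688 W
T_interface = T_inner − Q·ΣR(inner→interface) = 20 − 7690×0.001344

T ≈ 9.66 °C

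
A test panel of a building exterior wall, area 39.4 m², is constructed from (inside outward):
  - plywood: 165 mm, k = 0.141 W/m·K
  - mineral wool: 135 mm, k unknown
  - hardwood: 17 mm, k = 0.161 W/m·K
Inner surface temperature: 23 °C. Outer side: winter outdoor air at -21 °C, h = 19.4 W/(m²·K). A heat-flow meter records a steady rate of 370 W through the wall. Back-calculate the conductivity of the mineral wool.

k ≈ 0.0402 W/(m·K)

Using the resistance-network approach (series):
R_plywood = L/(kA) = 0.165/(0.141×39.4) = 0.0297 K/W
R_hardwood = L/(kA) = 0.017/(0.161×39.4) = 0.00268 K/W
R_outer film = 1/(h_o·A) = 1/(19.4×39.4) = 0.001308 K/W
Sum of known resistances R_other = 0.03369 K/W
Total R = ΔT/Q = 44/370 = 0.1189 K/W
R_mineral wool = R_total − R_other = 0.08523 K/W
k = L/(R·A) = 0.135/(0.08523×39.4)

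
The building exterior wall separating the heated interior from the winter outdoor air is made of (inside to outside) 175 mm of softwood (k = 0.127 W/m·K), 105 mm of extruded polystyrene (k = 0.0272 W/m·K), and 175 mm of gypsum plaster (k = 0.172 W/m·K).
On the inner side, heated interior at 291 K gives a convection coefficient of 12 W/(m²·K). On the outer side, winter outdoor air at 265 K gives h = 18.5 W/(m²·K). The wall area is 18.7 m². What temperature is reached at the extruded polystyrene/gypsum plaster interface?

T ≈ 269 K

Series thermal resistances:
R_inner film = 1/(h_i·A) = 1/(12×18.7) = 0.004456 K/W
R_softwood = L/(kA) = 0.175/(0.127×18.7) = 0.07369 K/W
R_extruded polystyrene = L/(kA) = 0.105/(0.0272×18.7) = 0.2064 K/W
R_gypsum plaster = L/(kA) = 0.175/(0.172×18.7) = 0.05441 K/W
R_outer film = 1/(h_o·A) = 1/(18.5×18.7) = 0.002891 K/W
R_total = 0.3419 K/W;  Q = ΔT/R_total = 26/0.3419 = 76.05 W
T_interface = T_inner − Q·ΣR(inner→interface) = 291 − 76.1×0.2846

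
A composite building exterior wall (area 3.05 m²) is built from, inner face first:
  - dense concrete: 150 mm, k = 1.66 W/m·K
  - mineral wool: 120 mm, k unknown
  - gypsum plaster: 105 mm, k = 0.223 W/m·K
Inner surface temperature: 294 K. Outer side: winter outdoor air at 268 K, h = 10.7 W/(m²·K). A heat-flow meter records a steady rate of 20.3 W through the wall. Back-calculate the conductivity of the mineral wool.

k ≈ 0.0369 W/(m·K)

Using the resistance-network approach (series):
R_dense concrete = L/(kA) = 0.15/(1.66×3.05) = 0.02963 K/W
R_gypsum plaster = L/(kA) = 0.105/(0.223×3.05) = 0.1544 K/W
R_outer film = 1/(h_o·A) = 1/(10.7×3.05) = 0.03064 K/W
Sum of known resistances R_other = 0.2146 K/W
Total R = ΔT/Q = 26/20.3 = 1.281 K/W
R_mineral wool = R_total − R_other = 1.066 K/W
k = L/(R·A) = 0.12/(1.066×3.05)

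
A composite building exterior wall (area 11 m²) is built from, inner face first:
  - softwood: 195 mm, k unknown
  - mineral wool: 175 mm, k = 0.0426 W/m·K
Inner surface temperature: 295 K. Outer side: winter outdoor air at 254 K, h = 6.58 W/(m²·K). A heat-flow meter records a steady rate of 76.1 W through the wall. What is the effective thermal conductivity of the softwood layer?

k ≈ 0.117 W/(m·K)

Series thermal resistances:
R_mineral wool = L/(kA) = 0.175/(0.0426×11) = 0.3735 K/W
R_outer film = 1/(h_o·A) = 1/(6.58×11) = 0.01382 K/W
Sum of known resistances R_other = 0.3873 K/W
Total R = ΔT/Q = 41/76.1 = 0.5388 K/W
R_softwood = R_total − R_other = 0.1515 K/W
k = L/(R·A) = 0.195/(0.1515×11)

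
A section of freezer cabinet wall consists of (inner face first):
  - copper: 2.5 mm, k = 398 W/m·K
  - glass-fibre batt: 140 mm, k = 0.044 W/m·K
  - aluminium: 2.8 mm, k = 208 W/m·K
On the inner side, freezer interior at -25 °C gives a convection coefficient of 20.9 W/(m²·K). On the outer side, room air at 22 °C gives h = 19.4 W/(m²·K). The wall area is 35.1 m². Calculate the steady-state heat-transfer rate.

Series thermal resistances:
R_inner film = 1/(h_i·A) = 1/(20.9×35.1) = 0.001363 K/W
R_copper = L/(kA) = 0.0025/(398×35.1) = 1.79×10^-7 K/W
R_glass-fibre batt = L/(kA) = 0.14/(0.044×35.1) = 0.09065 K/W
R_aluminium = L/(kA) = 0.0028/(208×35.1) = 3.835×10^-7 K/W
R_outer film = 1/(h_o·A) = 1/(19.4×35.1) = 0.001469 K/W
R_total = 0.09348 K/W
Q = ΔT / R_total = 47 / 0.09348

Q ≈ 503 W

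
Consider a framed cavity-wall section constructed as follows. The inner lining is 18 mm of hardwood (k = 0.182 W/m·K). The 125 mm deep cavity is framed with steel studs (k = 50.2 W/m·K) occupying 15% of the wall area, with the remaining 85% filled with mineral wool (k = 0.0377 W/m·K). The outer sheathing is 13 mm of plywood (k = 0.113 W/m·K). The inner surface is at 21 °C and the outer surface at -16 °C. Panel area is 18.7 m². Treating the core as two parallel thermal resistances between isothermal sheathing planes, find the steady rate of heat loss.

Sheathing layers in series; stud and cavity paths in parallel between them.
R_inner = 0.018/(0.182×18.7) = 0.005289 K/W
R_stud  = 0.125/(50.2×0.15×18.7) = 8.877×10^-4 K/W
R_cav   = 0.125/(0.0377×0.85×18.7) = 0.2086 K/W
1/R_core = 1/R_stud + 1/R_cav → R_core = 8.84×10^-4 K/W
R_outer = 0.013/(0.113×18.7) = 0.006152 K/W
R_total = 0.01232 K/W
Q = ΔT/R_total = 37/0.01232

Q ≈ 3000 W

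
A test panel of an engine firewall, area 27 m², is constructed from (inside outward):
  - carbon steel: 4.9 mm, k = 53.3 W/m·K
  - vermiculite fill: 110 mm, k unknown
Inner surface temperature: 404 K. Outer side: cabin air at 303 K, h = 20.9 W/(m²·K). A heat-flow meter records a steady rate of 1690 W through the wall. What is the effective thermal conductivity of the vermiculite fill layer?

k ≈ 0.0703 W/(m·K)

Treating each layer as a thermal resistance in series:
R_carbon steel = L/(kA) = 0.0049/(53.3×27) = 3.405×10^-6 K/W
R_outer film = 1/(h_o·A) = 1/(20.9×27) = 0.001772 K/W
Sum of known resistances R_other = 0.001776 K/W
Total R = ΔT/Q = 101/1690 = 0.05976 K/W
R_vermiculite fill = R_total − R_other = 0.05799 K/W
k = L/(R·A) = 0.11/(0.05799×27)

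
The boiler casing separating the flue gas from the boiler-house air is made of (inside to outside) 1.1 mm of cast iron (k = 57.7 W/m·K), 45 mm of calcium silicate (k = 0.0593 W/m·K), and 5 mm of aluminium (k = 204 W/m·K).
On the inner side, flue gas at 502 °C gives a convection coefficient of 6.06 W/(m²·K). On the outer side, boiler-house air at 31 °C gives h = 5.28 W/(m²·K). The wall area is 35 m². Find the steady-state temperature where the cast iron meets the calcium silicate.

T ≈ 432 °C

Treating each layer as a thermal resistance in series:
R_inner film = 1/(h_i·A) = 1/(6.06×35) = 0.004715 K/W
R_cast iron = L/(kA) = 0.0011/(57.7×35) = 5.447×10^-7 K/W
R_calcium silicate = L/(kA) = 0.045/(0.0593×35) = 0.02168 K/W
R_aluminium = L/(kA) = 0.005/(204×35) = 7.003×10^-7 K/W
R_outer film = 1/(h_o·A) = 1/(5.28×35) = 0.005411 K/W
R_total = 0.03181 K/W;  Q = ΔT/R_total = 471/0.03181 = 14810 W
T_interface = T_inner − Q·ΣR(inner→interface) = 502 − 14800×0.004715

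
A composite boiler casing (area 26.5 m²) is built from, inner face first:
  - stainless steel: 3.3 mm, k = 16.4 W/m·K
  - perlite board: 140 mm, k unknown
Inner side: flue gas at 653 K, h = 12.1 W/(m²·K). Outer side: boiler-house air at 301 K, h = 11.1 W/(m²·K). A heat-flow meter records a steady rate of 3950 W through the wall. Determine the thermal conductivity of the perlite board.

Series thermal resistances:
R_inner film = 1/(h_i·A) = 1/(12.1×26.5) = 0.003119 K/W
R_stainless steel = L/(kA) = 0.0033/(16.4×26.5) = 7.593×10^-6 K/W
R_outer film = 1/(h_o·A) = 1/(11.1×26.5) = 0.0034 K/W
Sum of known resistances R_other = 0.006526 K/W
Total R = ΔT/Q = 352/3950 = 0.08911 K/W
R_perlite board = R_total − R_other = 0.08259 K/W
k = L/(R·A) = 0.14/(0.08259×26.5)

k ≈ 0.064 W/(m·K)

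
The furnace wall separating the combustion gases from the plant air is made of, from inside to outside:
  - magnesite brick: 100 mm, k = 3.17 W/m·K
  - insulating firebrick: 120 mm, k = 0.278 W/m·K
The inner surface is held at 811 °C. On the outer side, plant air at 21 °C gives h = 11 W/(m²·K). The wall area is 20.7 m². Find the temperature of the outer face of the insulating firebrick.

Thermal resistances in series:
R_magnesite brick = L/(kA) = 0.1/(3.17×20.7) = 0.001524 K/W
R_insulating firebrick = L/(kA) = 0.12/(0.278×20.7) = 0.02085 K/W
R_outer film = 1/(h_o·A) = 1/(11×20.7) = 0.004392 K/W
R_total = 0.02677 K/W;  Q = ΔT/R_total = 790/0.02677 = 29510 W
T_interface = T_inner − Q·ΣR(inner→interface) = 811 − 29500×0.02238

T ≈ 151 °C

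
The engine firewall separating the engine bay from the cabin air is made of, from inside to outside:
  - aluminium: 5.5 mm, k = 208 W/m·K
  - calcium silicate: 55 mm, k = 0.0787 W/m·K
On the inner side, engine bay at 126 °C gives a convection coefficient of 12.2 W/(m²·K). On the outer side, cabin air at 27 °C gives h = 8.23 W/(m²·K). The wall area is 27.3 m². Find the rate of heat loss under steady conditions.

Q ≈ 3000 W

Model the wall as resistances in series:
R_inner film = 1/(h_i·A) = 1/(12.2×27.3) = 0.003002 K/W
R_aluminium = L/(kA) = 0.0055/(208×27.3) = 9.686×10^-7 K/W
R_calcium silicate = L/(kA) = 0.055/(0.0787×27.3) = 0.0256 K/W
R_outer film = 1/(h_o·A) = 1/(8.23×27.3) = 0.004451 K/W
R_total = 0.03305 K/W
Q = ΔT / R_total = 99 / 0.03305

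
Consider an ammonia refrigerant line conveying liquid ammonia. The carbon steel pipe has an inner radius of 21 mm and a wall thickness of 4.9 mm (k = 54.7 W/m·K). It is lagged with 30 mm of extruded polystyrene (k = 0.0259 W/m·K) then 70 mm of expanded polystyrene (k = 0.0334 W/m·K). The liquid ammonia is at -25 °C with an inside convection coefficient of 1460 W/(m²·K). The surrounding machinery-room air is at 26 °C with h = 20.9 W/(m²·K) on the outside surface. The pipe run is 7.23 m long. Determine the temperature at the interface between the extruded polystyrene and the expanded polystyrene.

Per-layer cylindrical resistances, series-summed:
R_inner film = 1/(h_i·2πr₁L) = 1/(1460×2π×0.021×7.23) = 7.18×10^-4 K/W
R_carbon steel pipe wall = ln(25.9/21)/(2π×54.7×7.23) = 8.44×10^-5 K/W
R_extruded polystyrene = ln(55.9/25.9)/(2π×0.0259×7.23) = 0.6539 K/W
R_expanded polystyrene = ln(125.9/55.9)/(2π×0.0334×7.23) = 0.5351 K/W
R_outer film = 1/(h_o·2πr_oL) = 1/(20.9×2π×0.1259×7.23) = 0.008366 K/W
R_total = 1.198 K/W
Q = ΔT/R_total = 51/1.198
Q = 42.6 W
T_interface = T_inner + Q·ΣR(inner→interface) = -25 + 42.6×0.6547

T ≈ 2.87 °C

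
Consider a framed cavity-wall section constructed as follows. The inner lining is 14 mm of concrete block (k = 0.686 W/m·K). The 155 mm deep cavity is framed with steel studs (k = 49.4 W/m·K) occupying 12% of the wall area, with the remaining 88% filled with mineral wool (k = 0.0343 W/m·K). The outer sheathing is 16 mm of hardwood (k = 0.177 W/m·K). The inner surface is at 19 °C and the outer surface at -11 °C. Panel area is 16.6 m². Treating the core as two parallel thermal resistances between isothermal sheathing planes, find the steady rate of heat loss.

Q ≈ 3640 W

Sheathing layers in series; stud and cavity paths in parallel between them.
R_inner = 0.014/(0.686×16.6) = 0.001229 K/W
R_stud  = 0.155/(49.4×0.12×16.6) = 0.001575 K/W
R_cav   = 0.155/(0.0343×0.88×16.6) = 0.3093 K/W
1/R_core = 1/R_stud + 1/R_cav → R_core = 0.001567 K/W
R_outer = 0.016/(0.177×16.6) = 0.005446 K/W
R_total = 0.008242 K/W
Q = ΔT/R_total = 30/0.008242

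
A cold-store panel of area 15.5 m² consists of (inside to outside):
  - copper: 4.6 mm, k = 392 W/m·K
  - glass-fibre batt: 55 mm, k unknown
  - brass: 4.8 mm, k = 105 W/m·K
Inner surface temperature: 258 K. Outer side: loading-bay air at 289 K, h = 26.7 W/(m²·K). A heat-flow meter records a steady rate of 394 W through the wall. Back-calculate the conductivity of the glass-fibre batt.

Model the wall as resistances in series:
R_copper = L/(kA) = 0.0046/(392×15.5) = 7.571×10^-7 K/W
R_brass = L/(kA) = 0.0048/(105×15.5) = 2.949×10^-6 K/W
R_outer film = 1/(h_o·A) = 1/(26.7×15.5) = 0.002416 K/W
Sum of known resistances R_other = 0.00242 K/W
Total R = ΔT/Q = 31/394 = 0.07868 K/W
R_glass-fibre batt = R_total − R_other = 0.07626 K/W
k = L/(R·A) = 0.055/(0.07626×15.5)

k ≈ 0.0465 W/(m·K)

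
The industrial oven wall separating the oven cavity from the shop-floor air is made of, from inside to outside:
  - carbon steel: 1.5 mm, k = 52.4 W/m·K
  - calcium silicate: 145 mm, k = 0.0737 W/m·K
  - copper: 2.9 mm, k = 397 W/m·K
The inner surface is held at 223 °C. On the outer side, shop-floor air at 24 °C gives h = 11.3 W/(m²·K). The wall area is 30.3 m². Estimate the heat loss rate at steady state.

Treating each layer as a thermal resistance in series:
R_carbon steel = L/(kA) = 0.0015/(52.4×30.3) = 9.448×10^-7 K/W
R_calcium silicate = L/(kA) = 0.145/(0.0737×30.3) = 0.06493 K/W
R_copper = L/(kA) = 0.0029/(397×30.3) = 2.411×10^-7 K/W
R_outer film = 1/(h_o·A) = 1/(11.3×30.3) = 0.002921 K/W
R_total = 0.06785 K/W
Q = ΔT / R_total = 199 / 0.06785

Q ≈ 2930 W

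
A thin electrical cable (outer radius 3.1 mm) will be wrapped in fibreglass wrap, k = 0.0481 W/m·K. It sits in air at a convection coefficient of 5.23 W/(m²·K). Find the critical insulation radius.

For a cylinder r_cr = k/h = 0.0481/5.23
r_cr = 9.2 mm; since the bare radius (3.1 mm) is below r_cr, adding a thin layer of insulation will *increase* heat loss.

r_cr ≈ 9.2 mm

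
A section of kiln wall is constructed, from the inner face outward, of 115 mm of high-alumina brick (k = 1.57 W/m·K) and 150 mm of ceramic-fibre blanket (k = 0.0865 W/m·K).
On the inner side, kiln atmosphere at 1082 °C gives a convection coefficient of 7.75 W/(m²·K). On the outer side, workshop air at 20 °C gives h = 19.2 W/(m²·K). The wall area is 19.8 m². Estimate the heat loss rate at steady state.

Thermal resistances in series:
R_inner film = 1/(h_i·A) = 1/(7.75×19.8) = 0.006517 K/W
R_high-alumina brick = L/(kA) = 0.115/(1.57×19.8) = 0.003699 K/W
R_ceramic-fibre blanket = L/(kA) = 0.15/(0.0865×19.8) = 0.08758 K/W
R_outer film = 1/(h_o·A) = 1/(19.2×19.8) = 0.00263 K/W
R_total = 0.1004 K/W
Q = ΔT / R_total = 1062 / 0.1004

Q ≈ 10600 W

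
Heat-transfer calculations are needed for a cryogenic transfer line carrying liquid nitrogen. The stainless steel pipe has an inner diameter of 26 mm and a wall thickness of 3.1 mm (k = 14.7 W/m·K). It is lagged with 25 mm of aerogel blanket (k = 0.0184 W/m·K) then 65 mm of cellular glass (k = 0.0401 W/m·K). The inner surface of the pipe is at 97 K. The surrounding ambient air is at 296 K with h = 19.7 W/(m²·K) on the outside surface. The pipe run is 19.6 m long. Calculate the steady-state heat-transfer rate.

Q ≈ 326 W

Cylindrical conduction, so R = ln(r₂/r₁)/(2πkL) per layer, in series:
R_stainless steel pipe wall = ln(16.1/13)/(2π×14.7×19.6) = 1.181×10^-4 K/W
R_aerogel blanket = ln(41.1/16.1)/(2π×0.0184×19.6) = 0.4136 K/W
R_cellular glass = ln(106.1/41.1)/(2π×0.0401×19.6) = 0.192 K/W
R_outer film = 1/(h_o·2πr_oL) = 1/(19.7×2π×0.1061×19.6) = 0.003885 K/W
R_total = 0.6096 K/W
Q = ΔT/R_total = 199/0.6096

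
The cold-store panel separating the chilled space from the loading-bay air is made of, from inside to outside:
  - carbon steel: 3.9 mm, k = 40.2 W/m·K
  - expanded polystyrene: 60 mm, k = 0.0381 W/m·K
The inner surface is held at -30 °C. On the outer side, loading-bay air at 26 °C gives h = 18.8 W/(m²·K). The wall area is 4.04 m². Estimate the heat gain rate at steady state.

Q ≈ 139 W

Treating each layer as a thermal resistance in series:
R_carbon steel = L/(kA) = 0.0039/(40.2×4.04) = 2.401×10^-5 K/W
R_expanded polystyrene = L/(kA) = 0.06/(0.0381×4.04) = 0.3898 K/W
R_outer film = 1/(h_o·A) = 1/(18.8×4.04) = 0.01317 K/W
R_total = 0.403 K/W
Q = ΔT / R_total = 56 / 0.403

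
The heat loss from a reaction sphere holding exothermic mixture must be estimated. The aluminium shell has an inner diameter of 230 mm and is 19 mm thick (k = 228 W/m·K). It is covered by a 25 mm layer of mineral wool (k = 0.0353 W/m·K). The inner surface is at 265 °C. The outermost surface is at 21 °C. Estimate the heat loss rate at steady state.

Radial (spherical) resistances in series:
R_aluminium shell = (1/0.115 − 1/0.134)/(4π×228) = 4.303×10^-4 K/W
R_mineral wool = (1/0.134 − 1/0.159)/(4π×0.0353) = 2.645 K/W
R_total = 2.646 K/W
Q = ΔT/R_total = 244/2.646

Q ≈ 92.2 W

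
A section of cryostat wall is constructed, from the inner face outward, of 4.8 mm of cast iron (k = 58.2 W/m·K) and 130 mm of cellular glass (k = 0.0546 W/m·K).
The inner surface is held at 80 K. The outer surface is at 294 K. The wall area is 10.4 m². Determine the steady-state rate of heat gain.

Q ≈ 935 W

Series thermal resistances:
R_cast iron = L/(kA) = 0.0048/(58.2×10.4) = 7.93×10^-6 K/W
R_cellular glass = L/(kA) = 0.13/(0.0546×10.4) = 0.2289 K/W
R_total = 0.2289 K/W
Q = ΔT / R_total = 214 / 0.2289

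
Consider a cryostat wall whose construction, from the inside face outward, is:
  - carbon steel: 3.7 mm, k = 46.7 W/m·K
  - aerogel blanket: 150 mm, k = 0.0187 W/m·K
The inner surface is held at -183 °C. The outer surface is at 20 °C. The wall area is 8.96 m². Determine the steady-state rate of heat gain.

Model the wall as resistances in series:
R_carbon steel = L/(kA) = 0.0037/(46.7×8.96) = 8.843×10^-6 K/W
R_aerogel blanket = L/(kA) = 0.15/(0.0187×8.96) = 0.8952 K/W
R_total = 0.8953 K/W
Q = ΔT / R_total = 203 / 0.8953

Q ≈ 227 W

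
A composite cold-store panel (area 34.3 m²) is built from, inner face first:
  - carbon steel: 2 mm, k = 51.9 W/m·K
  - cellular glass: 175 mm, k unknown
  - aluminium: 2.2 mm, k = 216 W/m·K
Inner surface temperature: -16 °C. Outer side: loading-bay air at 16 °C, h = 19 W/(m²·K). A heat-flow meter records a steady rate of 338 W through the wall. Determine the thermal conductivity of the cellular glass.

k ≈ 0.0548 W/(m·K)

Treating each layer as a thermal resistance in series:
R_carbon steel = L/(kA) = 0.002/(51.9×34.3) = 1.123×10^-6 K/W
R_aluminium = L/(kA) = 0.0022/(216×34.3) = 2.969×10^-7 K/W
R_outer film = 1/(h_o·A) = 1/(19×34.3) = 0.001534 K/W
Sum of known resistances R_other = 0.001536 K/W
Total R = ΔT/Q = 32/338 = 0.09467 K/W
R_cellular glass = R_total − R_other = 0.09314 K/W
k = L/(R·A) = 0.175/(0.09314×34.3)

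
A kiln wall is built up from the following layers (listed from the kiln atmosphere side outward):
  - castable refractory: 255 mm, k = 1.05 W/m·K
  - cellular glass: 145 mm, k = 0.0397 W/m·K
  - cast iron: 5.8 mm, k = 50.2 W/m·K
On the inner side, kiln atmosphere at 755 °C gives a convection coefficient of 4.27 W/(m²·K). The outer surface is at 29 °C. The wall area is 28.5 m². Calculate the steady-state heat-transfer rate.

Using the resistance-network approach (series):
R_inner film = 1/(h_i·A) = 1/(4.27×28.5) = 0.008217 K/W
R_castable refractory = L/(kA) = 0.255/(1.05×28.5) = 0.008521 K/W
R_cellular glass = L/(kA) = 0.145/(0.0397×28.5) = 0.1282 K/W
R_cast iron = L/(kA) = 0.0058/(50.2×28.5) = 4.054×10^-6 K/W
R_total = 0.1449 K/W
Q = ΔT / R_total = 726 / 0.1449

Q ≈ 5010 W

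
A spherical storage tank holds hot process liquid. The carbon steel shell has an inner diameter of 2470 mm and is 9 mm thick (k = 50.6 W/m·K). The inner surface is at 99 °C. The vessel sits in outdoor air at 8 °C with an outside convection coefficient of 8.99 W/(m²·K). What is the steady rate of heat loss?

Q ≈ 15900 W

Each spherical layer contributes R = (1/r_i − 1/r_o)/(4πk):
R_carbon steel shell = (1/1.235 − 1/1.244)/(4π×50.6) = 9.213×10^-6 K/W
R_outer film = 1/(h·4πr_o²) = 1/(8.99×4π×1.244²) = 0.00572 K/W
R_total = 0.005729 K/W
Q = ΔT/R_total = 91/0.005729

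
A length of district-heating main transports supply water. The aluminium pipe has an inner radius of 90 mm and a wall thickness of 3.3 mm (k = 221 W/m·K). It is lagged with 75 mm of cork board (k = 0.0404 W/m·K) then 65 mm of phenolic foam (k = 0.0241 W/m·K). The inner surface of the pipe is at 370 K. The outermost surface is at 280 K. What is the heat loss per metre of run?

q′ ≈ 20.1 W/m

Treating each annulus and film as a series resistance:
R_aluminium pipe wall = ln(93.3/90)/(2π×221×1) = 2.593×10^-5 K/W
R_cork board = ln(168.3/93.3)/(2π×0.0404×1) = 2.324 K/W
R_phenolic foam = ln(233.3/168.3)/(2π×0.0241×1) = 2.157 K/W
R_total = 4.481 K/W
Q = ΔT/R_total = 90/4.481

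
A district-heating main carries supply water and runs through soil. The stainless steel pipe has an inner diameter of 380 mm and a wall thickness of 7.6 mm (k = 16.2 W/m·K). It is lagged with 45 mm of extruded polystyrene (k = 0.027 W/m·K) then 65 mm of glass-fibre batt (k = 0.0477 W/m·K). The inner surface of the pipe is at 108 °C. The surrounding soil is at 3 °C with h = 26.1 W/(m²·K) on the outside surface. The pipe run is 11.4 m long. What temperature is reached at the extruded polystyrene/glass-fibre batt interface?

T ≈ 45.2 °C

Treating each annulus and film as a series resistance:
R_stainless steel pipe wall = ln(197.6/190)/(2π×16.2×11.4) = 3.38×10^-5 K/W
R_extruded polystyrene = ln(242.6/197.6)/(2π×0.027×11.4) = 0.1061 K/W
R_glass-fibre batt = ln(307.6/242.6)/(2π×0.0477×11.4) = 0.06948 K/W
R_outer film = 1/(h_o·2πr_oL) = 1/(26.1×2π×0.3076×11.4) = 0.001739 K/W
R_total = 0.1773 K/W
Q = ΔT/R_total = 105/0.1773
Q = 592 W
T_interface = T_inner − Q·ΣR(inner→interface) = 108 − 592×0.1061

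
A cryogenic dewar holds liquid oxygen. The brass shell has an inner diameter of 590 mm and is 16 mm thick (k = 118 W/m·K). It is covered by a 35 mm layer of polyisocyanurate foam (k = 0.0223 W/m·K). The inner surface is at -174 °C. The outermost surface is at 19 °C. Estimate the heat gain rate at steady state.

Q ≈ 166 W

For a spherical shell R = (1/r₁ − 1/r₂)/(4πk); film R = 1/(h·4πr²). In series:
R_brass shell = (1/0.295 − 1/0.311)/(4π×118) = 1.176×10^-4 K/W
R_polyisocyanurate foam = (1/0.311 − 1/0.346)/(4π×0.0223) = 1.161 K/W
R_total = 1.161 K/W
Q = ΔT/R_total = 193/1.161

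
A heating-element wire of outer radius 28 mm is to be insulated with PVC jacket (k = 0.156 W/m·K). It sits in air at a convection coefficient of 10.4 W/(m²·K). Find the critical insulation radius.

r_cr ≈ 15 mm

For a cylinder r_cr = k/h = 0.156/10.4
r_cr = 15 mm; since the bare radius (28 mm) is above r_cr, any added insulation will reduce heat loss.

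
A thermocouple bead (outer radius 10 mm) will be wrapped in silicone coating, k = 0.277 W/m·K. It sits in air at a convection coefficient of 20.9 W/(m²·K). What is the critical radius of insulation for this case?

For a sphere r_cr = 2k/h = 2×0.277/20.9
r_cr = 26.5 mm; since the bare radius (10 mm) is below r_cr, adding a thin layer of insulation will *increase* heat loss.

r_cr ≈ 26.5 mm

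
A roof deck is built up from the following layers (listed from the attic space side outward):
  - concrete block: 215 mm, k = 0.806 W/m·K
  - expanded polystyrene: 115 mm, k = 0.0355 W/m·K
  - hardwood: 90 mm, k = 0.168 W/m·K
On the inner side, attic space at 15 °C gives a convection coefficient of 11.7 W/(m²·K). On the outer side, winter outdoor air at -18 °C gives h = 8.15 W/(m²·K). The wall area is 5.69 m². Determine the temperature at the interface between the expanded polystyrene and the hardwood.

Series thermal resistances:
R_inner film = 1/(h_i·A) = 1/(11.7×5.69) = 0.01502 K/W
R_concrete block = L/(kA) = 0.215/(0.806×5.69) = 0.04688 K/W
R_expanded polystyrene = L/(kA) = 0.115/(0.0355×5.69) = 0.5693 K/W
R_hardwood = L/(kA) = 0.09/(0.168×5.69) = 0.09415 K/W
R_outer film = 1/(h_o·A) = 1/(8.15×5.69) = 0.02156 K/W
R_total = 0.7469 K/W;  Q = ΔT/R_total = 33/0.7469 = 44.18 W
T_interface = T_inner − Q·ΣR(inner→interface) = 15 − 44.2×0.6312

T ≈ -12.9 °C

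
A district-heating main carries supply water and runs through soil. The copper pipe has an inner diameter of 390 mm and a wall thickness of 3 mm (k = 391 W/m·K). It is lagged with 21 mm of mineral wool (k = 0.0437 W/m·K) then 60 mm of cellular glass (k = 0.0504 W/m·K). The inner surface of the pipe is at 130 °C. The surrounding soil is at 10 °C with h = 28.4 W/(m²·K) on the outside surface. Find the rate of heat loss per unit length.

Cylindrical conduction, so R = ln(r₂/r₁)/(2πkL) per layer, in series:
R_copper pipe wall = ln(198/195)/(2π×391×1) = 6.215×10^-6 K/W
R_mineral wool = ln(219/198)/(2π×0.0437×1) = 0.3671 K/W
R_cellular glass = ln(279/219)/(2π×0.0504×1) = 0.7646 K/W
R_outer film = 1/(h_o·2πr_oL) = 1/(28.4×2π×0.279×1) = 0.02009 K/W
R_total = 1.152 K/W
Q = ΔT/R_total = 120/1.152

q′ ≈ 104 W/m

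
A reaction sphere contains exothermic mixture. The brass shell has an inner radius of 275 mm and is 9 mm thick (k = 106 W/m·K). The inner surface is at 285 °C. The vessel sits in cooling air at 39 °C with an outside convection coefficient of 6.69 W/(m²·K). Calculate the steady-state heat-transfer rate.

For a spherical shell R = (1/r₁ − 1/r₂)/(4πk); film R = 1/(h·4πr²). In series:
R_brass shell = (1/0.275 − 1/0.284)/(4π×106) = 8.651×10^-5 K/W
R_outer film = 1/(h·4πr_o²) = 1/(6.69×4π×0.284²) = 0.1475 K/W
R_total = 0.1476 K/W
Q = ΔT/R_total = 246/0.1476

Q ≈ 1670 W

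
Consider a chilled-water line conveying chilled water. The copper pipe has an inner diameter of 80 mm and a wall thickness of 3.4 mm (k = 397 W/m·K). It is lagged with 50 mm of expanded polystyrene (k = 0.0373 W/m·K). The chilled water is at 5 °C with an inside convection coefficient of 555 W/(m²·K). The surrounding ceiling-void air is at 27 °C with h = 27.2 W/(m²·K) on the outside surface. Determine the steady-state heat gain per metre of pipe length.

q′ ≈ 6.59 W/m

Per-layer cylindrical resistances, series-summed:
R_inner film = 1/(h_i·2πr₁L) = 1/(555×2π×0.04×1) = 0.007169 K/W
R_copper pipe wall = ln(43.4/40)/(2π×397×1) = 3.27×10^-5 K/W
R_expanded polystyrene = ln(93.4/43.4)/(2π×0.0373×1) = 3.27 K/W
R_outer film = 1/(h_o·2πr_oL) = 1/(27.2×2π×0.0934×1) = 0.06265 K/W
R_total = 3.34 K/W
Q = ΔT/R_total = 22/3.34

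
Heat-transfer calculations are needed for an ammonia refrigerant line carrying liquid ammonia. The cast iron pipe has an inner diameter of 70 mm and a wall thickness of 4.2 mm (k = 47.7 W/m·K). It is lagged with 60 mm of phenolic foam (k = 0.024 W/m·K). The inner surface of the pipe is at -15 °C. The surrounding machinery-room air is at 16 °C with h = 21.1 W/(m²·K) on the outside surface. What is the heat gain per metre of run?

Cylindrical conduction, so R = ln(r₂/r₁)/(2πkL) per layer, in series:
R_cast iron pipe wall = ln(39.2/35)/(2π×47.7×1) = 3.781×10^-4 K/W
R_phenolic foam = ln(99.2/39.2)/(2π×0.024×1) = 6.157 K/W
R_outer film = 1/(h_o·2πr_oL) = 1/(21.1×2π×0.0992×1) = 0.07604 K/W
R_total = 6.233 K/W
Q = ΔT/R_total = 31/6.233

q′ ≈ 4.97 W/m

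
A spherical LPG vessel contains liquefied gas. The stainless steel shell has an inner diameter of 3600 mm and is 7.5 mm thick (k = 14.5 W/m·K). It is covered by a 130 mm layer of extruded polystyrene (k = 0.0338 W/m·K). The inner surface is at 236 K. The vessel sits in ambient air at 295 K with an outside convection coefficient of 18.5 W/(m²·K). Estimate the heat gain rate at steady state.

Q ≈ 666 W

Spherical conduction: R = (1/r_in − 1/r_out)/(4πk) per layer; series-sum.
R_stainless steel shell = (1/1.8 − 1/1.8075)/(4π×14.5) = 1.265×10^-5 K/W
R_extruded polystyrene = (1/1.8075 − 1/1.9375)/(4π×0.0338) = 0.0874 K/W
R_outer film = 1/(h·4πr_o²) = 1/(18.5×4π×1.9375²) = 0.001146 K/W
R_total = 0.08856 K/W
Q = ΔT/R_total = 59/0.08856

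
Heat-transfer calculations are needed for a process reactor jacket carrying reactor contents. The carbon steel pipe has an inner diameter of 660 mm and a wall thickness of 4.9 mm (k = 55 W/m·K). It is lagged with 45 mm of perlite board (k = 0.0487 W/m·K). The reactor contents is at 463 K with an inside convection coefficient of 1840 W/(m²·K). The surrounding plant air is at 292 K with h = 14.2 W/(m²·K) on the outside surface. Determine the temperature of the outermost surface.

T ≈ 303 K

Cylindrical conduction, so R = ln(r₂/r₁)/(2πkL) per layer, in series:
R_inner film = 1/(h_i·2πr₁L) = 1/(1840×2π×0.33×1) = 2.621×10^-4 K/W
R_carbon steel pipe wall = ln(334.9/330)/(2π×55×1) = 4.265×10^-5 K/W
R_perlite board = ln(379.9/334.9)/(2π×0.0487×1) = 0.412 K/W
R_outer film = 1/(h_o·2πr_oL) = 1/(14.2×2π×0.3799×1) = 0.0295 K/W
R_total = 0.4418 K/W
Q = ΔT/R_total = 171/0.4418
Q = 387 W/m
T_interface = T_inner − Q·ΣR(inner→interface) = 463 − 387×0.4123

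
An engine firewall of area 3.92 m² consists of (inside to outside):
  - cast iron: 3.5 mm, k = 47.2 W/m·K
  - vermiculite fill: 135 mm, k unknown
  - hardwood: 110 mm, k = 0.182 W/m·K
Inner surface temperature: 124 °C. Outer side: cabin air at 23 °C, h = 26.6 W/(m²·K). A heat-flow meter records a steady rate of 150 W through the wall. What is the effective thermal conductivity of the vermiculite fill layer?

Series thermal resistances:
R_cast iron = L/(kA) = 0.0035/(47.2×3.92) = 1.892×10^-5 K/W
R_hardwood = L/(kA) = 0.11/(0.182×3.92) = 0.1542 K/W
R_outer film = 1/(h_o·A) = 1/(26.6×3.92) = 0.00959 K/W
Sum of known resistances R_other = 0.1638 K/W
Total R = ΔT/Q = 101/150 = 0.6733 K/W
R_vermiculite fill = R_total − R_other = 0.5095 K/W
k = L/(R·A) = 0.135/(0.5095×3.92)

k ≈ 0.0676 W/(m·K)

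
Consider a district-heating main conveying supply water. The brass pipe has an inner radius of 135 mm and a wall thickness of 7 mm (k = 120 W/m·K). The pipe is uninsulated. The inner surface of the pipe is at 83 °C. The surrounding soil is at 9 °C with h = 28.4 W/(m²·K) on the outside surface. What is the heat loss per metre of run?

Radial resistances (cylindrical: R_cond = ln(r_o/r_i)/(2πkL), R_conv = 1/(h·2πrL)):
R_brass pipe wall = ln(142/135)/(2π×120×1) = 6.705×10^-5 K/W
R_outer film = 1/(h_o·2πr_oL) = 1/(28.4×2π×0.142×1) = 0.03947 K/W
R_total = 0.03953 K/W
Q = ΔT/R_total = 74/0.03953

q′ ≈ 1870 W/m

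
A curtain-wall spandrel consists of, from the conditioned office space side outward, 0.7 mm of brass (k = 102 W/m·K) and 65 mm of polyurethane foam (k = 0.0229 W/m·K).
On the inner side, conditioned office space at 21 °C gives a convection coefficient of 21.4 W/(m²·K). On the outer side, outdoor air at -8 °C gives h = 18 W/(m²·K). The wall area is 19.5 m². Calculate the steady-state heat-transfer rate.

Q ≈ 192 W

Thermal resistances in series:
R_inner film = 1/(h_i·A) = 1/(21.4×19.5) = 0.002396 K/W
R_brass = L/(kA) = 0.0007/(102×19.5) = 3.519×10^-7 K/W
R_polyurethane foam = L/(kA) = 0.065/(0.0229×19.5) = 0.1456 K/W
R_outer film = 1/(h_o·A) = 1/(18×19.5) = 0.002849 K/W
R_total = 0.1508 K/W
Q = ΔT / R_total = 29 / 0.1508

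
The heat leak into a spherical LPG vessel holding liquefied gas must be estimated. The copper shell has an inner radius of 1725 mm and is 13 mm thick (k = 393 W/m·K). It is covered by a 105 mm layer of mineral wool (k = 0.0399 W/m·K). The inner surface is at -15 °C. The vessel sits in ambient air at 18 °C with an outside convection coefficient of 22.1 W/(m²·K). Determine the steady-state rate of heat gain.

Radial (spherical) resistances in series:
R_copper shell = (1/1.725 − 1/1.738)/(4π×393) = 8.78×10^-7 K/W
R_mineral wool = (1/1.738 − 1/1.843)/(4π×0.0399) = 0.06538 K/W
R_outer film = 1/(h·4πr_o²) = 1/(22.1×4π×1.843²) = 0.00106 K/W
R_total = 0.06644 K/W
Q = ΔT/R_total = 33/0.06644

Q ≈ 497 W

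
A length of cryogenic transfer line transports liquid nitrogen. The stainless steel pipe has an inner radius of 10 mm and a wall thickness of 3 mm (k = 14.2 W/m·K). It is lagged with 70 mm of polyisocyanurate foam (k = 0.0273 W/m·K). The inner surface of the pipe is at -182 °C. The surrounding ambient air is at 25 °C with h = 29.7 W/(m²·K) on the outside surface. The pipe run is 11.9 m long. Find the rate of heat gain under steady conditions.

Treating each annulus and film as a series resistance:
R_stainless steel pipe wall = ln(13/10)/(2π×14.2×11.9) = 2.471×10^-4 K/W
R_polyisocyanurate foam = ln(83/13)/(2π×0.0273×11.9) = 0.9082 K/W
R_outer film = 1/(h_o·2πr_oL) = 1/(29.7×2π×0.083×11.9) = 0.005425 K/W
R_total = 0.9139 K/W
Q = ΔT/R_total = 207/0.9139

Q ≈ 227 W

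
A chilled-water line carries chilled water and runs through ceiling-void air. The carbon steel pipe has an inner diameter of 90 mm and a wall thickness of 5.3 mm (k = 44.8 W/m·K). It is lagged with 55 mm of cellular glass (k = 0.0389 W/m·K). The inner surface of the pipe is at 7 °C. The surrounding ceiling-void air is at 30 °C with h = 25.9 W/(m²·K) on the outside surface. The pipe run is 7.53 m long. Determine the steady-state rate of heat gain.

Q ≈ 56.2 W

For a radial system each layer contributes R = ln(r_out/r_in)/(2πkL); films add R = 1/(hA).
R_carbon steel pipe wall = ln(50.3/45)/(2π×44.8×7.53) = 5.253×10^-5 K/W
R_cellular glass = ln(105.3/50.3)/(2π×0.0389×7.53) = 0.4014 K/W
R_outer film = 1/(h_o·2πr_oL) = 1/(25.9×2π×0.1053×7.53) = 0.00775 K/W
R_total = 0.4092 K/W
Q = ΔT/R_total = 23/0.4092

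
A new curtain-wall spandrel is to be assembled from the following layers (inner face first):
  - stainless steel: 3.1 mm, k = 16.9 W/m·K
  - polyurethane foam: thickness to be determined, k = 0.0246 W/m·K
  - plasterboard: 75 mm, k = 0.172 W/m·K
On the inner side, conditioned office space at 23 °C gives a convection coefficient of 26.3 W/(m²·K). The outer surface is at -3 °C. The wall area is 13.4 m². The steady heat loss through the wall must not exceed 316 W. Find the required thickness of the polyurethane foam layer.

L ≈ 15.5 mm

Treating each layer as a thermal resistance in series:
R_inner film = 1/(h_i·A) = 1/(26.3×13.4) = 0.002838 K/W
R_stainless steel = L/(kA) = 0.0031/(16.9×13.4) = 1.369×10^-5 K/W
R_plasterboard = L/(kA) = 0.075/(0.172×13.4) = 0.03254 K/W
Sum of the known resistances R_other = 0.03539 K/W
Required total resistance R_tot = ΔT/Q_allow = 26/316 = 0.08228 K/W
R_polyurethane foam = R_tot − R_other = 0.04689 K/W
L = R·k·A = 0.04689×0.0246×13.4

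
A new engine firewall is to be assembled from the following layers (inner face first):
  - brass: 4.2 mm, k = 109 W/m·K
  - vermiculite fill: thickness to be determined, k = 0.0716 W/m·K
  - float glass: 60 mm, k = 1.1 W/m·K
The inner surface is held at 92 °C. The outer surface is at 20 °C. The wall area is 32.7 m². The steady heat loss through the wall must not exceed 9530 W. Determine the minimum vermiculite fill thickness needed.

Using the resistance-network approach (series):
R_brass = L/(kA) = 0.0042/(109×32.7) = 1.178×10^-6 K/W
R_float glass = L/(kA) = 0.06/(1.1×32.7) = 0.001668 K/W
Sum of the known resistances R_other = 0.001669 K/W
Required total resistance R_tot = ΔT/Q_allow = 72/9530 = 0.007555 K/W
R_vermiculite fill = R_tot − R_other = 0.005886 K/W
L = R·k·A = 0.005886×0.0716×32.7

L ≈ 13.8 mm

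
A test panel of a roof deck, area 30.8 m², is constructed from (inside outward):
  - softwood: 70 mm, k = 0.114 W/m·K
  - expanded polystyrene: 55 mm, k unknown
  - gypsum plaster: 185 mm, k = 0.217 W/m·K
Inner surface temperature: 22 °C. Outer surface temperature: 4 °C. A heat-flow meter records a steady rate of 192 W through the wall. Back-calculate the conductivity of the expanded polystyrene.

Treating each layer as a thermal resistance in series:
R_softwood = L/(kA) = 0.07/(0.114×30.8) = 0.01994 K/W
R_gypsum plaster = L/(kA) = 0.185/(0.217×30.8) = 0.02768 K/W
Sum of known resistances R_other = 0.04762 K/W
Total R = ΔT/Q = 18/192 = 0.09375 K/W
R_expanded polystyrene = R_total − R_other = 0.04613 K/W
k = L/(R·A) = 0.055/(0.04613×30.8)

k ≈ 0.0387 W/(m·K)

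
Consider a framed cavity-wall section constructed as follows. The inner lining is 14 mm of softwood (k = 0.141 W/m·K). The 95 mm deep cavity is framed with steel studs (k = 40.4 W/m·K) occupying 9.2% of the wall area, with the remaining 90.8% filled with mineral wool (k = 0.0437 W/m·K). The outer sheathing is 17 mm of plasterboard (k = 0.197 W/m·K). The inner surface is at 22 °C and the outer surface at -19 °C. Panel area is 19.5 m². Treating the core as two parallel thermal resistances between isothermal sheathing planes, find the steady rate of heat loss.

Sheathing layers in series; stud and cavity paths in parallel between them.
R_inner = 0.014/(0.141×19.5) = 0.005092 K/W
R_stud  = 0.095/(40.4×0.092×19.5) = 0.001311 K/W
R_cav   = 0.095/(0.0437×0.908×19.5) = 0.1228 K/W
1/R_core = 1/R_stud + 1/R_cav → R_core = 0.001297 K/W
R_outer = 0.017/(0.197×19.5) = 0.004425 K/W
R_total = 0.01081 K/W
Q = ΔT/R_total = 41/0.01081

Q ≈ 3790 W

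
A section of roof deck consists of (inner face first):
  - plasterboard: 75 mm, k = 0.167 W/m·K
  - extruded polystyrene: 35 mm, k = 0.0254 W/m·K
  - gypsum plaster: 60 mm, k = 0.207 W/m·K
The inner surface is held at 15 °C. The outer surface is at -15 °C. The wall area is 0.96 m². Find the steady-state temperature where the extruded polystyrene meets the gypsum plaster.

Model the wall as resistances in series:
R_plasterboard = L/(kA) = 0.075/(0.167×0.96) = 0.4678 K/W
R_extruded polystyrene = L/(kA) = 0.035/(0.0254×0.96) = 1.435 K/W
R_gypsum plaster = L/(kA) = 0.06/(0.207×0.96) = 0.3019 K/W
R_total = 2.205 K/W;  Q = ΔT/R_total = 30/2.205 = 13.6 W
T_interface = T_inner − Q·ΣR(inner→interface) = 15 − 13.6×1.903

T ≈ -10.9 °C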